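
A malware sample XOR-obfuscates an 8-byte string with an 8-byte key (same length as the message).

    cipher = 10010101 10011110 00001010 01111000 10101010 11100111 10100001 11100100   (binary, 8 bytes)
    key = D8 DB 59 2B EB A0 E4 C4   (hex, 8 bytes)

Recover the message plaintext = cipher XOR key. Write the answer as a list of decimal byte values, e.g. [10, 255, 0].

byte 0: 149 ⊕ 216 =  77
byte 1: 158 ⊕ 219 =  69
byte 2:  10 ⊕  89 =  83
byte 3: 120 ⊕  43 =  83
byte 4: 170 ⊕ 235 =  65
byte 5: 231 ⊕ 160 =  71
byte 6: 161 ⊕ 228 =  69
byte 7: 228 ⊕ 196 =  32

[77, 69, 83, 83, 65, 71, 69, 32]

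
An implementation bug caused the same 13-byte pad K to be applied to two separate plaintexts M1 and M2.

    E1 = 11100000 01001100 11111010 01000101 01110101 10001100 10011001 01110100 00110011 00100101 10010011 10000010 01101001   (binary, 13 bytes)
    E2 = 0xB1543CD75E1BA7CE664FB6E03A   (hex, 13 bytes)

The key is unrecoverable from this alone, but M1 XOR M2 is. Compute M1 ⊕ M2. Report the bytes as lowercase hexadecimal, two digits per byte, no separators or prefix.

E1 ⊕ E2 = (M1 ⊕ K) ⊕ (M2 ⊕ K) = M1 ⊕ M2 — the shared key cancels under XOR.
byte 0: e0 XOR b1 = 51
byte 1: 4c XOR 54 = 18
byte 2: fa XOR 3c = c6
byte 3: 45 XOR d7 = 92
byte 4: 75 XOR 5e = 2b
byte 5: 8c XOR 1b = 97
byte 6: 99 XOR a7 = 3e
byte 7: 74 XOR ce = ba
byte 8: 33 XOR 66 = 55
byte 9: 25 XOR 4f = 6a
byte 10: 93 XOR b6 = 25
byte 11: 82 XOR e0 = 62
byte 12: 69 XOR 3a = 53

5118c6922b973eba556a256253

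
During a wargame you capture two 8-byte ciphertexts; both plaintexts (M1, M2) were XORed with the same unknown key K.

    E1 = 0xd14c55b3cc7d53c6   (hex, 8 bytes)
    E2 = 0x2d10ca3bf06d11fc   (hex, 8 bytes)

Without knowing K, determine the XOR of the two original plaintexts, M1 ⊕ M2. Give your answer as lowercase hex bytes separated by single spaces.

fc 5c 9f 88 3c 10 42 3a

E1 ⊕ E2 = (M1 ⊕ K) ⊕ (M2 ⊕ K) = M1 ⊕ M2 — the shared key cancels under XOR.
byte 0: 209 XOR  45 = 252
byte 1:  76 XOR  16 =  92
byte 2:  85 XOR 202 = 159
byte 3: 179 XOR  59 = 136
byte 4: 204 XOR 240 =  60
byte 5: 125 XOR 109 =  16
byte 6:  83 XOR  17 =  66
byte 7: 198 XOR 252 =  58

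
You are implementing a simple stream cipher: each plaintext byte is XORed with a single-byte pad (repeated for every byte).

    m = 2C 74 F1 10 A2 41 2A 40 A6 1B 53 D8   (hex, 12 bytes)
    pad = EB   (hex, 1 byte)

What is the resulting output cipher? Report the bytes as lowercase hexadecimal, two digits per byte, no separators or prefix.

The 1-byte key repeats, so the effective keystream is eb eb eb eb eb eb eb eb eb eb eb eb.
byte 0: 2c XOR eb = c7
byte 1: 74 XOR eb = 9f
byte 2: f1 XOR eb = 1a
byte 3: 10 XOR eb = fb
byte 4: a2 XOR eb = 49
byte 5: 41 XOR eb = aa
byte 6: 2a XOR eb = c1
byte 7: 40 XOR eb = ab
byte 8: a6 XOR eb = 4d
byte 9: 1b XOR eb = f0
byte 10: 53 XOR eb = b8
byte 11: d8 XOR eb = 33

c79f1afb49aac1ab4df0b833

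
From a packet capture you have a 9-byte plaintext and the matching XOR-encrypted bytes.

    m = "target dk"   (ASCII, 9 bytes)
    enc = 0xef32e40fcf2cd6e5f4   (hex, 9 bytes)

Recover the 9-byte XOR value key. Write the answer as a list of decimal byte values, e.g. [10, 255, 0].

Since enc = m ⊕ key, XORing both sides with m gives key = m ⊕ enc.
116 ^ 239 = 155
 97 ^  50 =  83
114 ^ 228 = 150
103 ^  15 = 104
101 ^ 207 = 170
116 ^  44 =  88
 32 ^ 214 = 246
100 ^ 229 = 129
107 ^ 244 = 159

[155, 83, 150, 104, 170, 88, 246, 129, 159]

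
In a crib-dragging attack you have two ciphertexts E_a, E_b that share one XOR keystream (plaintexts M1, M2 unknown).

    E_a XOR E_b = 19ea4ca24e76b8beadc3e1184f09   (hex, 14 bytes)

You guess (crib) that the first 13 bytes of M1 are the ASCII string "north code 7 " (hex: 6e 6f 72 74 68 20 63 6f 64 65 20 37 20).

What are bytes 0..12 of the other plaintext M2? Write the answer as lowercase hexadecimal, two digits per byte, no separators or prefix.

77853ed62656dbd1c9a6c12f6f

Since E_a ⊕ E_b = M1 ⊕ M2, XORing with the guessed M1 bytes yields the corresponding M2 bytes: M2 = (E_a ⊕ E_b) ⊕ M1.
 25 ⊕ 110 = 119
234 ⊕ 111 = 133
 76 ⊕ 114 =  62
162 ⊕ 116 = 214
 78 ⊕ 104 =  38
118 ⊕  32 =  86
184 ⊕  99 = 219
190 ⊕ 111 = 209
173 ⊕ 100 = 201
195 ⊕ 101 = 166
225 ⊕  32 = 193
 24 ⊕  55 =  47
 79 ⊕  32 = 111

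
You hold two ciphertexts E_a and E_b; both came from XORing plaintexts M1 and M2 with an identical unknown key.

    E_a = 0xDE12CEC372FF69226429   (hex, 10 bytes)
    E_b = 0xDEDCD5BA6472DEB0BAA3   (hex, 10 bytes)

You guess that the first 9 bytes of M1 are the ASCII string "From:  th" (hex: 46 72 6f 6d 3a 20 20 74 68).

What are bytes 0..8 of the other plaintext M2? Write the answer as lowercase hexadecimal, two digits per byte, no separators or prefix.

First, E_a ⊕ E_b = (M1 ⊕ K) ⊕ (M2 ⊕ K) = M1 ⊕ M2, so the key drops out. Then M2 = (M1 ⊕ M2) ⊕ M1 over the first 9 bytes.
byte 0: (de xor de) xor 46 = 00 xor 46 = 46
byte 1: (12 xor dc) xor 72 = ce xor 72 = bc
byte 2: (ce xor d5) xor 6f = 1b xor 6f = 74
byte 3: (c3 xor ba) xor 6d = 79 xor 6d = 14
byte 4: (72 xor 64) xor 3a = 16 xor 3a = 2c
byte 5: (ff xor 72) xor 20 = 8d xor 20 = ad
byte 6: (69 xor de) xor 20 = b7 xor 20 = 97
byte 7: (22 xor b0) xor 74 = 92 xor 74 = e6
byte 8: (64 xor ba) xor 68 = de xor 68 = b6

46bc74142cad97e6b6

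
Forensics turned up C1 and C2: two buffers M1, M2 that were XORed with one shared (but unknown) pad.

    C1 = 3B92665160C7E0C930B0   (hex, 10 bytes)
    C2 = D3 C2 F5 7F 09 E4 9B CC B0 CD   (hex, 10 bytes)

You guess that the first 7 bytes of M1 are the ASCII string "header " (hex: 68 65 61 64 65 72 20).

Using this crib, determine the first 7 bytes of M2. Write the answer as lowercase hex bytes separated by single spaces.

First, C1 ⊕ C2 = (M1 ⊕ K) ⊕ (M2 ⊕ K) = M1 ⊕ M2, so the key drops out. Then M2 = (M1 ⊕ M2) ⊕ M1 over the first 7 bytes.
byte 0: (3b ⊕ d3) ⊕ 68 = e8 ⊕ 68 = 80
byte 1: (92 ⊕ c2) ⊕ 65 = 50 ⊕ 65 = 35
byte 2: (66 ⊕ f5) ⊕ 61 = 93 ⊕ 61 = f2
byte 3: (51 ⊕ 7f) ⊕ 64 = 2e ⊕ 64 = 4a
byte 4: (60 ⊕ 09) ⊕ 65 = 69 ⊕ 65 = 0c
byte 5: (c7 ⊕ e4) ⊕ 72 = 23 ⊕ 72 = 51
byte 6: (e0 ⊕ 9b) ⊕ 20 = 7b ⊕ 20 = 5b

80 35 f2 4a 0c 51 5b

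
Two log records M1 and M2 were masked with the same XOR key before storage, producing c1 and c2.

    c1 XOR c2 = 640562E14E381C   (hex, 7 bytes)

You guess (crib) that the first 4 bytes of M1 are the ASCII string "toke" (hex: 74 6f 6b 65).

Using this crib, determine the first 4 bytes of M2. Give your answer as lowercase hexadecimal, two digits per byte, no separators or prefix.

Since c1 ⊕ c2 = M1 ⊕ M2, XORing with the guessed M1 bytes yields the corresponding M2 bytes: M2 = (c1 ⊕ c2) ⊕ M1.
01100100 XOR 01110100 = 00010000
00000101 XOR 01101111 = 01101010
01100010 XOR 01101011 = 00001001
11100001 XOR 01100101 = 10000100

106a0984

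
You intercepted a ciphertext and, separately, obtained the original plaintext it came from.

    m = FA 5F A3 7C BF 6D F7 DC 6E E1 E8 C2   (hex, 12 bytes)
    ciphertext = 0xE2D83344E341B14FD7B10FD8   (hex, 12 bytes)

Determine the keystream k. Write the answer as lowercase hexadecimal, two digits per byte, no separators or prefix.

Since ciphertext = m ⊕ k, XORing both sides with m gives k = m ⊕ ciphertext.
byte 0: fa ⊕ e2 = 18
byte 1: 5f ⊕ d8 = 87
byte 2: a3 ⊕ 33 = 90
byte 3: 7c ⊕ 44 = 38
byte 4: bf ⊕ e3 = 5c
byte 5: 6d ⊕ 41 = 2c
byte 6: f7 ⊕ b1 = 46
byte 7: dc ⊕ 4f = 93
byte 8: 6e ⊕ d7 = b9
byte 9: e1 ⊕ b1 = 50
byte 10: e8 ⊕ 0f = e7
byte 11: c2 ⊕ d8 = 1a

188790385c2c4693b950e71a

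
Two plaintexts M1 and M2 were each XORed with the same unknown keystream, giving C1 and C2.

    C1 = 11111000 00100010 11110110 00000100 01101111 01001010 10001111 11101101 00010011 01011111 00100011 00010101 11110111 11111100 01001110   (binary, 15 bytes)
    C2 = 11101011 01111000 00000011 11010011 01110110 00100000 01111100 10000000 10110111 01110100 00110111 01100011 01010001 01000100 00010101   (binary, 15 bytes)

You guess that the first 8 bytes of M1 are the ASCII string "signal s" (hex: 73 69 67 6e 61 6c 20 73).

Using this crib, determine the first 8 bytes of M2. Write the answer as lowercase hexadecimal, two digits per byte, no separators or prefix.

First, C1 ⊕ C2 = (M1 ⊕ K) ⊕ (M2 ⊕ K) = M1 ⊕ M2, so the key drops out. Then M2 = (M1 ⊕ M2) ⊕ M1 over the first 8 bytes.
byte 0: (f8 ^ eb) ^ 73 = 13 ^ 73 = 60
byte 1: (22 ^ 78) ^ 69 = 5a ^ 69 = 33
byte 2: (f6 ^ 03) ^ 67 = f5 ^ 67 = 92
byte 3: (04 ^ d3) ^ 6e = d7 ^ 6e = b9
byte 4: (6f ^ 76) ^ 61 = 19 ^ 61 = 78
byte 5: (4a ^ 20) ^ 6c = 6a ^ 6c = 06
byte 6: (8f ^ 7c) ^ 20 = f3 ^ 20 = d3
byte 7: (ed ^ 80) ^ 73 = 6d ^ 73 = 1e

603392b97806d31e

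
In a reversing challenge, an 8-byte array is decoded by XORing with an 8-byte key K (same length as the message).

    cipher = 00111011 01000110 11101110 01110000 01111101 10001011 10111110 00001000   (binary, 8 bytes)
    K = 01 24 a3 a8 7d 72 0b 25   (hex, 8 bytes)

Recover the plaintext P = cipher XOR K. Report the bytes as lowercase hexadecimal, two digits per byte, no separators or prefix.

3a624dd800f9b52d

3b xor 01 = 3a
46 xor 24 = 62
ee xor a3 = 4d
70 xor a8 = d8
7d xor 7d = 00
8b xor 72 = f9
be xor 0b = b5
08 xor 25 = 2d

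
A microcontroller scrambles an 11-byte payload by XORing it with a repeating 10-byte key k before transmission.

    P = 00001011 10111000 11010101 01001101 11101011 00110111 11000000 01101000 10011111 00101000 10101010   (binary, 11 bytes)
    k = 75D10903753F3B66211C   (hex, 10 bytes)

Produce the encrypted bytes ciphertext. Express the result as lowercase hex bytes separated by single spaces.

The 10-byte key repeats, so the effective keystream is 75 d1 09 03 75 3f 3b 66 21 1c 75.
byte 0: 0b xor 75 = 7e
byte 1: b8 xor d1 = 69
byte 2: d5 xor 09 = dc
byte 3: 4d xor 03 = 4e
byte 4: eb xor 75 = 9e
byte 5: 37 xor 3f = 08
byte 6: c0 xor 3b = fb
byte 7: 68 xor 66 = 0e
byte 8: 9f xor 21 = be
byte 9: 28 xor 1c = 34
byte 10: aa xor 75 = df

7e 69 dc 4e 9e 08 fb 0e be 34 df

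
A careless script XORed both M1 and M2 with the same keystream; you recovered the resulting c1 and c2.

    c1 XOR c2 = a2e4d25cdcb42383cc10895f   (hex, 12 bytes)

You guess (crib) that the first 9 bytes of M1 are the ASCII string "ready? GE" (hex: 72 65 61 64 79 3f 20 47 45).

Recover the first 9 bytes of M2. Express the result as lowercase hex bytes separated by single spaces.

d0 81 b3 38 a5 8b 03 c4 89

Since c1 ⊕ c2 = M1 ⊕ M2, XORing with the guessed M1 bytes yields the corresponding M2 bytes: M2 = (c1 ⊕ c2) ⊕ M1.
byte 0: a2 XOR 72 = d0
byte 1: e4 XOR 65 = 81
byte 2: d2 XOR 61 = b3
byte 3: 5c XOR 64 = 38
byte 4: dc XOR 79 = a5
byte 5: b4 XOR 3f = 8b
byte 6: 23 XOR 20 = 03
byte 7: 83 XOR 47 = c4
byte 8: cc XOR 45 = 89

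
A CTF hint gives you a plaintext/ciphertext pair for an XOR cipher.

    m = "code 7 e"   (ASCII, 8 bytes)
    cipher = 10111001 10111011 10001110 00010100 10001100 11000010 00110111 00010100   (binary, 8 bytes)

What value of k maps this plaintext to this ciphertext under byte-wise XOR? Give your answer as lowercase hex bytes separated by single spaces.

Since cipher = m ⊕ k, XORing both sides with m gives k = m ⊕ cipher.
byte 0: 01100011 ⊕ 10111001 = 11011010
byte 1: 01101111 ⊕ 10111011 = 11010100
byte 2: 01100100 ⊕ 10001110 = 11101010
byte 3: 01100101 ⊕ 00010100 = 01110001
byte 4: 00100000 ⊕ 10001100 = 10101100
byte 5: 00110111 ⊕ 11000010 = 11110101
byte 6: 00100000 ⊕ 00110111 = 00010111
byte 7: 01100101 ⊕ 00010100 = 01110001

da d4 ea 71 ac f5 17 71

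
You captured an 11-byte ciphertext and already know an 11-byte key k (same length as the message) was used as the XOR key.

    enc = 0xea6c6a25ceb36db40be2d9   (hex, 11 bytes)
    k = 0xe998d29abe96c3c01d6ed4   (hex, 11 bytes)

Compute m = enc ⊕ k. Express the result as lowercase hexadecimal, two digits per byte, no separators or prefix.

03f4b8bf7025ae74168c0d

ea ⊕ e9 = 03
6c ⊕ 98 = f4
6a ⊕ d2 = b8
25 ⊕ 9a = bf
ce ⊕ be = 70
b3 ⊕ 96 = 25
6d ⊕ c3 = ae
b4 ⊕ c0 = 74
0b ⊕ 1d = 16
e2 ⊕ 6e = 8c
d9 ⊕ d4 = 0d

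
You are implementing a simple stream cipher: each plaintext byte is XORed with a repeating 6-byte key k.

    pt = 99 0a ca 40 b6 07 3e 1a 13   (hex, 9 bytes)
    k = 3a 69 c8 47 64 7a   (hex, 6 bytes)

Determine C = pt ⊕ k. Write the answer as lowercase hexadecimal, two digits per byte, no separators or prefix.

The 6-byte key repeats, so the effective keystream is 3a 69 c8 47 64 7a 3a 69 c8.
byte 0: 153 ⊕  58 = 163
byte 1:  10 ⊕ 105 =  99
byte 2: 202 ⊕ 200 =   2
byte 3:  64 ⊕  71 =   7
byte 4: 182 ⊕ 100 = 210
byte 5:   7 ⊕ 122 = 125
byte 6:  62 ⊕  58 =   4
byte 7:  26 ⊕ 105 = 115
byte 8:  19 ⊕ 200 = 219

a3630207d27d0473db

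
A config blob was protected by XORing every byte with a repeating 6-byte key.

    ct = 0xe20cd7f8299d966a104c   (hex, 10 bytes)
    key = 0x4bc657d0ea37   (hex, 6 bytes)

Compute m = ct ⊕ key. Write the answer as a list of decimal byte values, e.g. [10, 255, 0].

[169, 202, 128, 40, 195, 170, 221, 172, 71, 156]

The 6-byte key repeats, so the effective keystream is 4b c6 57 d0 ea 37 4b c6 57 d0.
byte 0: e2 ^ 4b = a9
byte 1: 0c ^ c6 = ca
byte 2: d7 ^ 57 = 80
byte 3: f8 ^ d0 = 28
byte 4: 29 ^ ea = c3
byte 5: 9d ^ 37 = aa
byte 6: 96 ^ 4b = dd
byte 7: 6a ^ c6 = ac
byte 8: 10 ^ 57 = 47
byte 9: 4c ^ d0 = 9c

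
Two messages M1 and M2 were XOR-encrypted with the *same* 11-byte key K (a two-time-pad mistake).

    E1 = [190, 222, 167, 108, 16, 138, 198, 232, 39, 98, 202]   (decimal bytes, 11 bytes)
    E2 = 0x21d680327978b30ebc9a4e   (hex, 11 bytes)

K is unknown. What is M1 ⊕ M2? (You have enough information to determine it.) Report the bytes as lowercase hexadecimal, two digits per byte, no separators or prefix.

9f08275e69f275e69bf884

E1 ⊕ E2 = (M1 ⊕ K) ⊕ (M2 ⊕ K) = M1 ⊕ M2 — the shared key cancels under XOR.
10111110 XOR 00100001 = 10011111
11011110 XOR 11010110 = 00001000
10100111 XOR 10000000 = 00100111
01101100 XOR 00110010 = 01011110
00010000 XOR 01111001 = 01101001
10001010 XOR 01111000 = 11110010
11000110 XOR 10110011 = 01110101
11101000 XOR 00001110 = 11100110
00100111 XOR 10111100 = 10011011
01100010 XOR 10011010 = 11111000
11001010 XOR 01001110 = 10000100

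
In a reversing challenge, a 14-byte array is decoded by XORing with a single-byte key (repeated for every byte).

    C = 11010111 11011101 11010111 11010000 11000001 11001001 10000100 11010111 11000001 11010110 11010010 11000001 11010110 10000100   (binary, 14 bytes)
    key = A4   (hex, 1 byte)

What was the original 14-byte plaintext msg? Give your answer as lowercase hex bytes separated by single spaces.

73 79 73 74 65 6d 20 73 65 72 76 65 72 20

The 1-byte key repeats, so the effective keystream is a4 a4 a4 a4 a4 a4 a4 a4 a4 a4 a4 a4 a4 a4.
byte 0: d7 XOR a4 = 73
byte 1: dd XOR a4 = 79
byte 2: d7 XOR a4 = 73
byte 3: d0 XOR a4 = 74
byte 4: c1 XOR a4 = 65
byte 5: c9 XOR a4 = 6d
byte 6: 84 XOR a4 = 20
byte 7: d7 XOR a4 = 73
byte 8: c1 XOR a4 = 65
byte 9: d6 XOR a4 = 72
byte 10: d2 XOR a4 = 76
byte 11: c1 XOR a4 = 65
byte 12: d6 XOR a4 = 72
byte 13: 84 XOR a4 = 20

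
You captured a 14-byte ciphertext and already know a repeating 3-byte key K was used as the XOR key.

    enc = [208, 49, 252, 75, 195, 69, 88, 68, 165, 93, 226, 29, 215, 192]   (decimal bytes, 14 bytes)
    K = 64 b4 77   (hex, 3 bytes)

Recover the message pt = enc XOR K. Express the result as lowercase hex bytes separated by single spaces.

The 3-byte key repeats, so the effective keystream is 64 b4 77 64 b4 77 64 b4 77 64 b4 77 64 b4.
byte 0: d0 xor 64 = b4
byte 1: 31 xor b4 = 85
byte 2: fc xor 77 = 8b
byte 3: 4b xor 64 = 2f
byte 4: c3 xor b4 = 77
byte 5: 45 xor 77 = 32
byte 6: 58 xor 64 = 3c
byte 7: 44 xor b4 = f0
byte 8: a5 xor 77 = d2
byte 9: 5d xor 64 = 39
byte 10: e2 xor b4 = 56
byte 11: 1d xor 77 = 6a
byte 12: d7 xor 64 = b3
byte 13: c0 xor b4 = 74

b4 85 8b 2f 77 32 3c f0 d2 39 56 6a b3 74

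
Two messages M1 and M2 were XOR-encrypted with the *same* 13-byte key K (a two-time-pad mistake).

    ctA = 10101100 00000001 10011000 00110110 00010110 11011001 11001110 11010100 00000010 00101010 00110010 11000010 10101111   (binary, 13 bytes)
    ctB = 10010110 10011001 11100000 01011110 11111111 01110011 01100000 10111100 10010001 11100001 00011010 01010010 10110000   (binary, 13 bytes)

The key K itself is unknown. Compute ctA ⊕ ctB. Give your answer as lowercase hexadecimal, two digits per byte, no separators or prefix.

3a987868e9aaae6893cb28901f

ctA ⊕ ctB = (M1 ⊕ K) ⊕ (M2 ⊕ K) = M1 ⊕ M2 — the shared key cancels under XOR.
byte 0: ac xor 96 = 3a
byte 1: 01 xor 99 = 98
byte 2: 98 xor e0 = 78
byte 3: 36 xor 5e = 68
byte 4: 16 xor ff = e9
byte 5: d9 xor 73 = aa
byte 6: ce xor 60 = ae
byte 7: d4 xor bc = 68
byte 8: 02 xor 91 = 93
byte 9: 2a xor e1 = cb
byte 10: 32 xor 1a = 28
byte 11: c2 xor 52 = 90
byte 12: af xor b0 = 1f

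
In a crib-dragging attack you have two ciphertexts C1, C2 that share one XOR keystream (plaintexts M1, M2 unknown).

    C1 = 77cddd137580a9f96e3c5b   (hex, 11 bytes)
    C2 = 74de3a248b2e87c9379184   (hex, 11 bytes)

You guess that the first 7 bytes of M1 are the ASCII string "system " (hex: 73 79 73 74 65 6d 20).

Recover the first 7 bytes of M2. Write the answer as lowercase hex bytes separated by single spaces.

70 6a 94 43 9b c3 0e

First, C1 ⊕ C2 = (M1 ⊕ K) ⊕ (M2 ⊕ K) = M1 ⊕ M2, so the key drops out. Then M2 = (M1 ⊕ M2) ⊕ M1 over the first 7 bytes.
byte 0: (77 ^ 74) ^ 73 = 03 ^ 73 = 70
byte 1: (cd ^ de) ^ 79 = 13 ^ 79 = 6a
byte 2: (dd ^ 3a) ^ 73 = e7 ^ 73 = 94
byte 3: (13 ^ 24) ^ 74 = 37 ^ 74 = 43
byte 4: (75 ^ 8b) ^ 65 = fe ^ 65 = 9b
byte 5: (80 ^ 2e) ^ 6d = ae ^ 6d = c3
byte 6: (a9 ^ 87) ^ 20 = 2e ^ 20 = 0e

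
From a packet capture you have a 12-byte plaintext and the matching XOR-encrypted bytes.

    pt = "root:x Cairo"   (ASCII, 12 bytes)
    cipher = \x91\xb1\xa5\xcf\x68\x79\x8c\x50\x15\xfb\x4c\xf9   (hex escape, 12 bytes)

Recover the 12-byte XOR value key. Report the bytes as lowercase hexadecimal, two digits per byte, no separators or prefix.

Since cipher = pt ⊕ key, XORing both sides with pt gives key = pt ⊕ cipher.
72 xor 91 = e3
6f xor b1 = de
6f xor a5 = ca
74 xor cf = bb
3a xor 68 = 52
78 xor 79 = 01
20 xor 8c = ac
43 xor 50 = 13
61 xor 15 = 74
69 xor fb = 92
72 xor 4c = 3e
6f xor f9 = 96

e3decabb5201ac1374923e96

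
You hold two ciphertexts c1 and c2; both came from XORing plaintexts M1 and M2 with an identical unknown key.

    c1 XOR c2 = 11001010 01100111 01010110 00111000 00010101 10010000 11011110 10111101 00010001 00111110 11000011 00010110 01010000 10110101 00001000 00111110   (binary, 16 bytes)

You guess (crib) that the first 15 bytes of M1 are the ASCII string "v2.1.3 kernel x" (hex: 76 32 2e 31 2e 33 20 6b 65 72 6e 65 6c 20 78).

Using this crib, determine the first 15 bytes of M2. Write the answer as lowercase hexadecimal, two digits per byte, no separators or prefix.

Since c1 ⊕ c2 = M1 ⊕ M2, XORing with the guessed M1 bytes yields the corresponding M2 bytes: M2 = (c1 ⊕ c2) ⊕ M1.
byte 0: ca XOR 76 = bc
byte 1: 67 XOR 32 = 55
byte 2: 56 XOR 2e = 78
byte 3: 38 XOR 31 = 09
byte 4: 15 XOR 2e = 3b
byte 5: 90 XOR 33 = a3
byte 6: de XOR 20 = fe
byte 7: bd XOR 6b = d6
byte 8: 11 XOR 65 = 74
byte 9: 3e XOR 72 = 4c
byte 10: c3 XOR 6e = ad
byte 11: 16 XOR 65 = 73
byte 12: 50 XOR 6c = 3c
byte 13: b5 XOR 20 = 95
byte 14: 08 XOR 78 = 70

bc5578093ba3fed6744cad733c9570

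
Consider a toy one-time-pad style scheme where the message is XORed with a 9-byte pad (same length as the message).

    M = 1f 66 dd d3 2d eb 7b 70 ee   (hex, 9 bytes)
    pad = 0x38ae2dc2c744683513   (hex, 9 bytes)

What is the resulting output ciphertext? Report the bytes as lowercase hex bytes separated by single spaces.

27 c8 f0 11 ea af 13 45 fd

1f xor 38 = 27
66 xor ae = c8
dd xor 2d = f0
d3 xor c2 = 11
2d xor c7 = ea
eb xor 44 = af
7b xor 68 = 13
70 xor 35 = 45
ee xor 13 = fd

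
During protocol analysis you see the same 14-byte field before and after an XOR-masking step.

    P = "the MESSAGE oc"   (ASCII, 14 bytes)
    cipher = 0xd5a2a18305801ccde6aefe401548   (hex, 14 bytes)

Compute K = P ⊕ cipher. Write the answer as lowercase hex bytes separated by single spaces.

Since cipher = P ⊕ K, XORing both sides with P gives K = P ⊕ cipher.
74 ^ d5 = a1
68 ^ a2 = ca
65 ^ a1 = c4
20 ^ 83 = a3
4d ^ 05 = 48
45 ^ 80 = c5
53 ^ 1c = 4f
53 ^ cd = 9e
41 ^ e6 = a7
47 ^ ae = e9
45 ^ fe = bb
20 ^ 40 = 60
6f ^ 15 = 7a
63 ^ 48 = 2b

a1 ca c4 a3 48 c5 4f 9e a7 e9 bb 60 7a 2b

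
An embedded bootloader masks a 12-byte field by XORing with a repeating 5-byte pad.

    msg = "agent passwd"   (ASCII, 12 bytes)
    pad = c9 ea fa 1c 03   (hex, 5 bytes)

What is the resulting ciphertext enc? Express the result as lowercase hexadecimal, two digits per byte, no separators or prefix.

The 5-byte key repeats, so the effective keystream is c9 ea fa 1c 03 c9 ea fa 1c 03 c9 ea.
byte 0: 61 ⊕ c9 = a8
byte 1: 67 ⊕ ea = 8d
byte 2: 65 ⊕ fa = 9f
byte 3: 6e ⊕ 1c = 72
byte 4: 74 ⊕ 03 = 77
byte 5: 20 ⊕ c9 = e9
byte 6: 70 ⊕ ea = 9a
byte 7: 61 ⊕ fa = 9b
byte 8: 73 ⊕ 1c = 6f
byte 9: 73 ⊕ 03 = 70
byte 10: 77 ⊕ c9 = be
byte 11: 64 ⊕ ea = 8e

a88d9f7277e99a9b6f70be8e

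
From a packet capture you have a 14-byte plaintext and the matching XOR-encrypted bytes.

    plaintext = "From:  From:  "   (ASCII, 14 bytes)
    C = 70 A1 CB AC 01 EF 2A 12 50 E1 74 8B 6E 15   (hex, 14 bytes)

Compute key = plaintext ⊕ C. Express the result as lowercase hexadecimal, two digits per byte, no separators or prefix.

36d3a4c13bcf0a54228e19b14e35

Since C = plaintext ⊕ key, XORing both sides with plaintext gives key = plaintext ⊕ C.
 70 ^ 112 =  54
114 ^ 161 = 211
111 ^ 203 = 164
109 ^ 172 = 193
 58 ^   1 =  59
 32 ^ 239 = 207
 32 ^  42 =  10
 70 ^  18 =  84
114 ^  80 =  34
111 ^ 225 = 142
109 ^ 116 =  25
 58 ^ 139 = 177
 32 ^ 110 =  78
 32 ^  21 =  53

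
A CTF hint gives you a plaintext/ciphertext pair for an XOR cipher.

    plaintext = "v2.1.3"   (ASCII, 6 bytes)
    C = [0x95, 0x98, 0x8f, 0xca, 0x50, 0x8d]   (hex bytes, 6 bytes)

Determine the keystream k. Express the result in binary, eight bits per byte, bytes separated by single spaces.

Since C = plaintext ⊕ k, XORing both sides with plaintext gives k = plaintext ⊕ C.
byte 0: 118 xor 149 = 227
byte 1:  50 xor 152 = 170
byte 2:  46 xor 143 = 161
byte 3:  49 xor 202 = 251
byte 4:  46 xor  80 = 126
byte 5:  51 xor 141 = 190

11100011 10101010 10100001 11111011 01111110 10111110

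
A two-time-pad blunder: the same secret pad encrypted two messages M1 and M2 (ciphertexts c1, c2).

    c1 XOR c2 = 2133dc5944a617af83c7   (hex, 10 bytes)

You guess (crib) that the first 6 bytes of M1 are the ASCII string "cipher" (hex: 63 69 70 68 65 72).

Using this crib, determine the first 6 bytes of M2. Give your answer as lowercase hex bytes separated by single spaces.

42 5a ac 31 21 d4

Since c1 ⊕ c2 = M1 ⊕ M2, XORing with the guessed M1 bytes yields the corresponding M2 bytes: M2 = (c1 ⊕ c2) ⊕ M1.
21 xor 63 = 42
33 xor 69 = 5a
dc xor 70 = ac
59 xor 68 = 31
44 xor 65 = 21
a6 xor 72 = d4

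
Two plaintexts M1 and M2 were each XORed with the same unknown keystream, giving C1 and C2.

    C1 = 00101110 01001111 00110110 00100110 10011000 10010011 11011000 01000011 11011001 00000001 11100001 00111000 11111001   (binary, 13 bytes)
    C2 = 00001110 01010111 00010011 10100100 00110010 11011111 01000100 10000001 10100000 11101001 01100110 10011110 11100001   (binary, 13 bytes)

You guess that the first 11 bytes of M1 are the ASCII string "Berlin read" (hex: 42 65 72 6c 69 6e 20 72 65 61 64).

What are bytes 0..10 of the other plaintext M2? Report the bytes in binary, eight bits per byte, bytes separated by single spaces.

First, C1 ⊕ C2 = (M1 ⊕ K) ⊕ (M2 ⊕ K) = M1 ⊕ M2, so the key drops out. Then M2 = (M1 ⊕ M2) ⊕ M1 over the first 11 bytes.
byte 0: (2e ^ 0e) ^ 42 = 20 ^ 42 = 62
byte 1: (4f ^ 57) ^ 65 = 18 ^ 65 = 7d
byte 2: (36 ^ 13) ^ 72 = 25 ^ 72 = 57
byte 3: (26 ^ a4) ^ 6c = 82 ^ 6c = ee
byte 4: (98 ^ 32) ^ 69 = aa ^ 69 = c3
byte 5: (93 ^ df) ^ 6e = 4c ^ 6e = 22
byte 6: (d8 ^ 44) ^ 20 = 9c ^ 20 = bc
byte 7: (43 ^ 81) ^ 72 = c2 ^ 72 = b0
byte 8: (d9 ^ a0) ^ 65 = 79 ^ 65 = 1c
byte 9: (01 ^ e9) ^ 61 = e8 ^ 61 = 89
byte 10: (e1 ^ 66) ^ 64 = 87 ^ 64 = e3

01100010 01111101 01010111 11101110 11000011 00100010 10111100 10110000 00011100 10001001 11100011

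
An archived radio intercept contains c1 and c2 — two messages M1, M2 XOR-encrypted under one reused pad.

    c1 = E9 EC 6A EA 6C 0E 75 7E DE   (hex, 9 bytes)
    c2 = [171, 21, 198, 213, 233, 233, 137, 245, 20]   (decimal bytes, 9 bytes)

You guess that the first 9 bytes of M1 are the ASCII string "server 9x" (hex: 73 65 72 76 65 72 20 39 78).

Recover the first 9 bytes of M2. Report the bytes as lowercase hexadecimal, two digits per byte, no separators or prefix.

319cde49e095dcb2b2

First, c1 ⊕ c2 = (M1 ⊕ K) ⊕ (M2 ⊕ K) = M1 ⊕ M2, so the key drops out. Then M2 = (M1 ⊕ M2) ⊕ M1 over the first 9 bytes.
byte 0: (e9 xor ab) xor 73 = 42 xor 73 = 31
byte 1: (ec xor 15) xor 65 = f9 xor 65 = 9c
byte 2: (6a xor c6) xor 72 = ac xor 72 = de
byte 3: (ea xor d5) xor 76 = 3f xor 76 = 49
byte 4: (6c xor e9) xor 65 = 85 xor 65 = e0
byte 5: (0e xor e9) xor 72 = e7 xor 72 = 95
byte 6: (75 xor 89) xor 20 = fc xor 20 = dc
byte 7: (7e xor f5) xor 39 = 8b xor 39 = b2
byte 8: (de xor 14) xor 78 = ca xor 78 = b2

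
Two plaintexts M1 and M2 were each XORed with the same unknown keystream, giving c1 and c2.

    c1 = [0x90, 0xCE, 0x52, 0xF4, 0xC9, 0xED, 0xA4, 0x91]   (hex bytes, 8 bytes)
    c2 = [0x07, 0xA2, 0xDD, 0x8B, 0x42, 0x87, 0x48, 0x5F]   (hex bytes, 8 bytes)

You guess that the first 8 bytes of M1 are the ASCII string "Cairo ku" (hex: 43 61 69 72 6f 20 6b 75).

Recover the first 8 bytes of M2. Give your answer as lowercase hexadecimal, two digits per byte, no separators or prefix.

First, c1 ⊕ c2 = (M1 ⊕ K) ⊕ (M2 ⊕ K) = M1 ⊕ M2, so the key drops out. Then M2 = (M1 ⊕ M2) ⊕ M1 over the first 8 bytes.
byte 0: (90 ⊕ 07) ⊕ 43 = 97 ⊕ 43 = d4
byte 1: (ce ⊕ a2) ⊕ 61 = 6c ⊕ 61 = 0d
byte 2: (52 ⊕ dd) ⊕ 69 = 8f ⊕ 69 = e6
byte 3: (f4 ⊕ 8b) ⊕ 72 = 7f ⊕ 72 = 0d
byte 4: (c9 ⊕ 42) ⊕ 6f = 8b ⊕ 6f = e4
byte 5: (ed ⊕ 87) ⊕ 20 = 6a ⊕ 20 = 4a
byte 6: (a4 ⊕ 48) ⊕ 6b = ec ⊕ 6b = 87
byte 7: (91 ⊕ 5f) ⊕ 75 = ce ⊕ 75 = bb

d40de60de44a87bb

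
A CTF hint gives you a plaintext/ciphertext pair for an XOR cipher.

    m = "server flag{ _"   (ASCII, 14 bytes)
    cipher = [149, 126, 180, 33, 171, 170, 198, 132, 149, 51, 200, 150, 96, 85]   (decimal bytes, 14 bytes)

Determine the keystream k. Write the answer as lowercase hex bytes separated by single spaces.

e6 1b c6 57 ce d8 e6 e2 f9 52 af ed 40 0a

Since cipher = m ⊕ k, XORing both sides with m gives k = m ⊕ cipher.
115 ^ 149 = 230
101 ^ 126 =  27
114 ^ 180 = 198
118 ^  33 =  87
101 ^ 171 = 206
114 ^ 170 = 216
 32 ^ 198 = 230
102 ^ 132 = 226
108 ^ 149 = 249
 97 ^  51 =  82
103 ^ 200 = 175
123 ^ 150 = 237
 32 ^  96 =  64
 95 ^  85 =  10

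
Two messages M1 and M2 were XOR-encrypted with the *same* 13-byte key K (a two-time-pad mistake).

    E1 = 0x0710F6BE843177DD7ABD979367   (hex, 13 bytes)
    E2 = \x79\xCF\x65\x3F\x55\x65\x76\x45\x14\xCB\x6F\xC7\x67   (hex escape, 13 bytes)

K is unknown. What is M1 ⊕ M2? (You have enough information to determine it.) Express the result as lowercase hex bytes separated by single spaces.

7e df 93 81 d1 54 01 98 6e 76 f8 54 00

E1 ⊕ E2 = (M1 ⊕ K) ⊕ (M2 ⊕ K) = M1 ⊕ M2 — the shared key cancels under XOR.
byte 0: 07 XOR 79 = 7e
byte 1: 10 XOR cf = df
byte 2: f6 XOR 65 = 93
byte 3: be XOR 3f = 81
byte 4: 84 XOR 55 = d1
byte 5: 31 XOR 65 = 54
byte 6: 77 XOR 76 = 01
byte 7: dd XOR 45 = 98
byte 8: 7a XOR 14 = 6e
byte 9: bd XOR cb = 76
byte 10: 97 XOR 6f = f8
byte 11: 93 XOR c7 = 54
byte 12: 67 XOR 67 = 00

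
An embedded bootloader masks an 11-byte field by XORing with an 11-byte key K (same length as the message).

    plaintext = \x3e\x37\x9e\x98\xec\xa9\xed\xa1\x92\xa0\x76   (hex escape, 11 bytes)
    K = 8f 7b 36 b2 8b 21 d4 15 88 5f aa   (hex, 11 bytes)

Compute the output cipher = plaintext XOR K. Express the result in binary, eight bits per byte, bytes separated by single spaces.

10110001 01001100 10101000 00101010 01100111 10001000 00111001 10110100 00011010 11111111 11011100

00111110 XOR 10001111 = 10110001
00110111 XOR 01111011 = 01001100
10011110 XOR 00110110 = 10101000
10011000 XOR 10110010 = 00101010
11101100 XOR 10001011 = 01100111
10101001 XOR 00100001 = 10001000
11101101 XOR 11010100 = 00111001
10100001 XOR 00010101 = 10110100
10010010 XOR 10001000 = 00011010
10100000 XOR 01011111 = 11111111
01110110 XOR 10101010 = 11011100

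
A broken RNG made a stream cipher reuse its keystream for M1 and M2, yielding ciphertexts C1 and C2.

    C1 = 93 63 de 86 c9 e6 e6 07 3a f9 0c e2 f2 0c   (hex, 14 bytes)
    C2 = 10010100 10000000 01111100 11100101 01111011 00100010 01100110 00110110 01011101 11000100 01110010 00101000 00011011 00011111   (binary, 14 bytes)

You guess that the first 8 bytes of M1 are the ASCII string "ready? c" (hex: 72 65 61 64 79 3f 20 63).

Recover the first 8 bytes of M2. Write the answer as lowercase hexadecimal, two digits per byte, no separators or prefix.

7586c307cbfba052

First, C1 ⊕ C2 = (M1 ⊕ K) ⊕ (M2 ⊕ K) = M1 ⊕ M2, so the key drops out. Then M2 = (M1 ⊕ M2) ⊕ M1 over the first 8 bytes.
byte 0: (93 XOR 94) XOR 72 = 07 XOR 72 = 75
byte 1: (63 XOR 80) XOR 65 = e3 XOR 65 = 86
byte 2: (de XOR 7c) XOR 61 = a2 XOR 61 = c3
byte 3: (86 XOR e5) XOR 64 = 63 XOR 64 = 07
byte 4: (c9 XOR 7b) XOR 79 = b2 XOR 79 = cb
byte 5: (e6 XOR 22) XOR 3f = c4 XOR 3f = fb
byte 6: (e6 XOR 66) XOR 20 = 80 XOR 20 = a0
byte 7: (07 XOR 36) XOR 63 = 31 XOR 63 = 52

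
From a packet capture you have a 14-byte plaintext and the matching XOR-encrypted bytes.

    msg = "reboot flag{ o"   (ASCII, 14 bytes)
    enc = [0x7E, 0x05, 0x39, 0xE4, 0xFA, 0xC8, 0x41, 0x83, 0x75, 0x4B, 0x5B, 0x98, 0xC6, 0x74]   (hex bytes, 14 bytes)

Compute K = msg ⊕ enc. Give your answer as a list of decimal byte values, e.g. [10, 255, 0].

[12, 96, 91, 139, 149, 188, 97, 229, 25, 42, 60, 227, 230, 27]

Since enc = msg ⊕ K, XORing both sides with msg gives K = msg ⊕ enc.
72 ^ 7e = 0c
65 ^ 05 = 60
62 ^ 39 = 5b
6f ^ e4 = 8b
6f ^ fa = 95
74 ^ c8 = bc
20 ^ 41 = 61
66 ^ 83 = e5
6c ^ 75 = 19
61 ^ 4b = 2a
67 ^ 5b = 3c
7b ^ 98 = e3
20 ^ c6 = e6
6f ^ 74 = 1b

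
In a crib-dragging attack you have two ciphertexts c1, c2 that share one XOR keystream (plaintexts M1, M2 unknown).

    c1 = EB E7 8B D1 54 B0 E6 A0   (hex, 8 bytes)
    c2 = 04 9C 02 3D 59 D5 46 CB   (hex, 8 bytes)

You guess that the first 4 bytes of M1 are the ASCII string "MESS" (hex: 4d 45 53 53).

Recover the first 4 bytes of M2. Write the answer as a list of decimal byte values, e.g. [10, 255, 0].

[162, 62, 218, 191]

First, c1 ⊕ c2 = (M1 ⊕ K) ⊕ (M2 ⊕ K) = M1 ⊕ M2, so the key drops out. Then M2 = (M1 ⊕ M2) ⊕ M1 over the first 4 bytes.
byte 0: (eb ^ 04) ^ 4d = ef ^ 4d = a2
byte 1: (e7 ^ 9c) ^ 45 = 7b ^ 45 = 3e
byte 2: (8b ^ 02) ^ 53 = 89 ^ 53 = da
byte 3: (d1 ^ 3d) ^ 53 = ec ^ 53 = bf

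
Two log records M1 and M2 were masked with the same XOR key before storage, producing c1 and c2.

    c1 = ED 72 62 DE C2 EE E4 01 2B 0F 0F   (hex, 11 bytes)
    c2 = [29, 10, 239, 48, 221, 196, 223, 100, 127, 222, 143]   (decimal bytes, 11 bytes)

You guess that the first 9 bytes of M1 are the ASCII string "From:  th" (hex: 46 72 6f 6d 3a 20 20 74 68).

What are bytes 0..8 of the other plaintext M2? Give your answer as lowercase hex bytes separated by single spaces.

First, c1 ⊕ c2 = (M1 ⊕ K) ⊕ (M2 ⊕ K) = M1 ⊕ M2, so the key drops out. Then M2 = (M1 ⊕ M2) ⊕ M1 over the first 9 bytes.
byte 0: (ed XOR 1d) XOR 46 = f0 XOR 46 = b6
byte 1: (72 XOR 0a) XOR 72 = 78 XOR 72 = 0a
byte 2: (62 XOR ef) XOR 6f = 8d XOR 6f = e2
byte 3: (de XOR 30) XOR 6d = ee XOR 6d = 83
byte 4: (c2 XOR dd) XOR 3a = 1f XOR 3a = 25
byte 5: (ee XOR c4) XOR 20 = 2a XOR 20 = 0a
byte 6: (e4 XOR df) XOR 20 = 3b XOR 20 = 1b
byte 7: (01 XOR 64) XOR 74 = 65 XOR 74 = 11
byte 8: (2b XOR 7f) XOR 68 = 54 XOR 68 = 3c

b6 0a e2 83 25 0a 1b 11 3c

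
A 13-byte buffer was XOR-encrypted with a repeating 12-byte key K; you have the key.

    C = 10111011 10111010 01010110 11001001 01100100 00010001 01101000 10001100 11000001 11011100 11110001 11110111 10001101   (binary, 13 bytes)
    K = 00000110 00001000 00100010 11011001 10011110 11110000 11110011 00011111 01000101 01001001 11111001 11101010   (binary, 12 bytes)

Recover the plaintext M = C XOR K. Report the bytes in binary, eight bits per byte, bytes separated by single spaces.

10111101 10110010 01110100 00010000 11111010 11100001 10011011 10010011 10000100 10010101 00001000 00011101 10001011

The 12-byte key repeats, so the effective keystream is 06 08 22 d9 9e f0 f3 1f 45 49 f9 ea 06.
byte 0: 187 ^   6 = 189
byte 1: 186 ^   8 = 178
byte 2:  86 ^  34 = 116
byte 3: 201 ^ 217 =  16
byte 4: 100 ^ 158 = 250
byte 5:  17 ^ 240 = 225
byte 6: 104 ^ 243 = 155
byte 7: 140 ^  31 = 147
byte 8: 193 ^  69 = 132
byte 9: 220 ^  73 = 149
byte 10: 241 ^ 249 =   8
byte 11: 247 ^ 234 =  29
byte 12: 141 ^   6 = 139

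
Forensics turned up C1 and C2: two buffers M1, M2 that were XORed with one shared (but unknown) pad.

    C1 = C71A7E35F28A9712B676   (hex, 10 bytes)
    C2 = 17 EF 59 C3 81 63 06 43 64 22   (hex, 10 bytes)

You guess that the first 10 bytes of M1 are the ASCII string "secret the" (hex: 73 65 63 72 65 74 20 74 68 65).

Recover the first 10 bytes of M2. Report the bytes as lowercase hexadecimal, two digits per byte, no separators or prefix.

First, C1 ⊕ C2 = (M1 ⊕ K) ⊕ (M2 ⊕ K) = M1 ⊕ M2, so the key drops out. Then M2 = (M1 ⊕ M2) ⊕ M1 over the first 10 bytes.
byte 0: (c7 ⊕ 17) ⊕ 73 = d0 ⊕ 73 = a3
byte 1: (1a ⊕ ef) ⊕ 65 = f5 ⊕ 65 = 90
byte 2: (7e ⊕ 59) ⊕ 63 = 27 ⊕ 63 = 44
byte 3: (35 ⊕ c3) ⊕ 72 = f6 ⊕ 72 = 84
byte 4: (f2 ⊕ 81) ⊕ 65 = 73 ⊕ 65 = 16
byte 5: (8a ⊕ 63) ⊕ 74 = e9 ⊕ 74 = 9d
byte 6: (97 ⊕ 06) ⊕ 20 = 91 ⊕ 20 = b1
byte 7: (12 ⊕ 43) ⊕ 74 = 51 ⊕ 74 = 25
byte 8: (b6 ⊕ 64) ⊕ 68 = d2 ⊕ 68 = ba
byte 9: (76 ⊕ 22) ⊕ 65 = 54 ⊕ 65 = 31

a3904484169db125ba31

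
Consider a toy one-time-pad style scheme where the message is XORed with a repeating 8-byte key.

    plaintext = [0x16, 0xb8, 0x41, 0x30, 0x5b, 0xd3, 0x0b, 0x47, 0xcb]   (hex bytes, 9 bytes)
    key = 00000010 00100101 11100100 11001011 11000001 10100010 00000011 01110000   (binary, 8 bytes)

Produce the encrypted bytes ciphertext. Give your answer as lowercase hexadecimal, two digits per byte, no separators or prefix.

149da5fb9a710837c9

The 8-byte key repeats, so the effective keystream is 02 25 e4 cb c1 a2 03 70 02.
byte 0: 16 XOR 02 = 14
byte 1: b8 XOR 25 = 9d
byte 2: 41 XOR e4 = a5
byte 3: 30 XOR cb = fb
byte 4: 5b XOR c1 = 9a
byte 5: d3 XOR a2 = 71
byte 6: 0b XOR 03 = 08
byte 7: 47 XOR 70 = 37
byte 8: cb XOR 02 = c9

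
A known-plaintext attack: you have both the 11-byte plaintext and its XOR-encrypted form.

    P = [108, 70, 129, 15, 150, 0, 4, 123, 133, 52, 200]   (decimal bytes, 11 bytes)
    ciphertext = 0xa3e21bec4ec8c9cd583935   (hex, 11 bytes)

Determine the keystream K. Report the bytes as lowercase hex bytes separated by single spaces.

cf a4 9a e3 d8 c8 cd b6 dd 0d fd

Since ciphertext = P ⊕ K, XORing both sides with P gives K = P ⊕ ciphertext.
01101100 XOR 10100011 = 11001111
01000110 XOR 11100010 = 10100100
10000001 XOR 00011011 = 10011010
00001111 XOR 11101100 = 11100011
10010110 XOR 01001110 = 11011000
00000000 XOR 11001000 = 11001000
00000100 XOR 11001001 = 11001101
01111011 XOR 11001101 = 10110110
10000101 XOR 01011000 = 11011101
00110100 XOR 00111001 = 00001101
11001000 XOR 00110101 = 11111101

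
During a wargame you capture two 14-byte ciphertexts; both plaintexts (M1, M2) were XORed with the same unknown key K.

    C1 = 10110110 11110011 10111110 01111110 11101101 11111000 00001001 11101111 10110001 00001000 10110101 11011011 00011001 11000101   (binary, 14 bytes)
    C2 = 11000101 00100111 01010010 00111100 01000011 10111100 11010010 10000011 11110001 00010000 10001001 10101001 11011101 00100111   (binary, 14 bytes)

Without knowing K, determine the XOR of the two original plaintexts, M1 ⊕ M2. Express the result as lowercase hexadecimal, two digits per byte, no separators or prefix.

C1 ⊕ C2 = (M1 ⊕ K) ⊕ (M2 ⊕ K) = M1 ⊕ M2 — the shared key cancels under XOR.
byte 0: b6 xor c5 = 73
byte 1: f3 xor 27 = d4
byte 2: be xor 52 = ec
byte 3: 7e xor 3c = 42
byte 4: ed xor 43 = ae
byte 5: f8 xor bc = 44
byte 6: 09 xor d2 = db
byte 7: ef xor 83 = 6c
byte 8: b1 xor f1 = 40
byte 9: 08 xor 10 = 18
byte 10: b5 xor 89 = 3c
byte 11: db xor a9 = 72
byte 12: 19 xor dd = c4
byte 13: c5 xor 27 = e2

73d4ec42ae44db6c40183c72c4e2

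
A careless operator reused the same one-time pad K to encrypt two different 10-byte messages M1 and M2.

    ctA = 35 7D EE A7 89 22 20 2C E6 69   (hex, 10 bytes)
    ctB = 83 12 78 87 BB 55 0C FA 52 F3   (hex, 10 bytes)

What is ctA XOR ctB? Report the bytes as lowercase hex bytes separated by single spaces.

b6 6f 96 20 32 77 2c d6 b4 9a

ctA ⊕ ctB = (M1 ⊕ K) ⊕ (M2 ⊕ K) = M1 ⊕ M2 — the shared key cancels under XOR.
00110101 ^ 10000011 = 10110110
01111101 ^ 00010010 = 01101111
11101110 ^ 01111000 = 10010110
10100111 ^ 10000111 = 00100000
10001001 ^ 10111011 = 00110010
00100010 ^ 01010101 = 01110111
00100000 ^ 00001100 = 00101100
00101100 ^ 11111010 = 11010110
11100110 ^ 01010010 = 10110100
01101001 ^ 11110011 = 10011010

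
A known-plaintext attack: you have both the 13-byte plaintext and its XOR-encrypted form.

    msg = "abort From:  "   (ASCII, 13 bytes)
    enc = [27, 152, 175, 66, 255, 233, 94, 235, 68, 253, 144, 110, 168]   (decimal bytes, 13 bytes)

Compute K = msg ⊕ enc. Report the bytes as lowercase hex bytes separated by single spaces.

Since enc = msg ⊕ K, XORing both sides with msg gives K = msg ⊕ enc.
byte 0: 61 ^ 1b = 7a
byte 1: 62 ^ 98 = fa
byte 2: 6f ^ af = c0
byte 3: 72 ^ 42 = 30
byte 4: 74 ^ ff = 8b
byte 5: 20 ^ e9 = c9
byte 6: 46 ^ 5e = 18
byte 7: 72 ^ eb = 99
byte 8: 6f ^ 44 = 2b
byte 9: 6d ^ fd = 90
byte 10: 3a ^ 90 = aa
byte 11: 20 ^ 6e = 4e
byte 12: 20 ^ a8 = 88

7a fa c0 30 8b c9 18 99 2b 90 aa 4e 88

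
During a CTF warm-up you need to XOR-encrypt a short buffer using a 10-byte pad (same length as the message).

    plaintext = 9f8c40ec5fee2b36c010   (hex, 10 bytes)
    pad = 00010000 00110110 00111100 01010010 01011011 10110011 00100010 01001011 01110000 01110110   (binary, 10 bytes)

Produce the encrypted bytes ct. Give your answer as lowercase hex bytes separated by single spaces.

XOR is its own inverse, so applying the key byte-wise gives the result directly.
byte 0: 159 ⊕  16 = 143
byte 1: 140 ⊕  54 = 186
byte 2:  64 ⊕  60 = 124
byte 3: 236 ⊕  82 = 190
byte 4:  95 ⊕  91 =   4
byte 5: 238 ⊕ 179 =  93
byte 6:  43 ⊕  34 =   9
byte 7:  54 ⊕  75 = 125
byte 8: 192 ⊕ 112 = 176
byte 9:  16 ⊕ 118 = 102

8f ba 7c be 04 5d 09 7d b0 66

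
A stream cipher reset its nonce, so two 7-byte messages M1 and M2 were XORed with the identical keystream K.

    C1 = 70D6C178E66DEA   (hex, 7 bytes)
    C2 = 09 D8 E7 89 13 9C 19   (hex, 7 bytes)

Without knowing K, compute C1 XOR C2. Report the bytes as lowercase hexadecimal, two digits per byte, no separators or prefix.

C1 ⊕ C2 = (M1 ⊕ K) ⊕ (M2 ⊕ K) = M1 ⊕ M2 — the shared key cancels under XOR.
112 ⊕   9 = 121
214 ⊕ 216 =  14
193 ⊕ 231 =  38
120 ⊕ 137 = 241
230 ⊕  19 = 245
109 ⊕ 156 = 241
234 ⊕  25 = 243

790e26f1f5f1f3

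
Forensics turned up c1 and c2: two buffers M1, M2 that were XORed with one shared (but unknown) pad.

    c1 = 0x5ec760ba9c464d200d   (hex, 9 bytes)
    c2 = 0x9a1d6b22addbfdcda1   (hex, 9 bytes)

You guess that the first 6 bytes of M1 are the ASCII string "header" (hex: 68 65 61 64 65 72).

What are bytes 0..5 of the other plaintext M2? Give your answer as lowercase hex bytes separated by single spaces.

First, c1 ⊕ c2 = (M1 ⊕ K) ⊕ (M2 ⊕ K) = M1 ⊕ M2, so the key drops out. Then M2 = (M1 ⊕ M2) ⊕ M1 over the first 6 bytes.
byte 0: (5e ^ 9a) ^ 68 = c4 ^ 68 = ac
byte 1: (c7 ^ 1d) ^ 65 = da ^ 65 = bf
byte 2: (60 ^ 6b) ^ 61 = 0b ^ 61 = 6a
byte 3: (ba ^ 22) ^ 64 = 98 ^ 64 = fc
byte 4: (9c ^ ad) ^ 65 = 31 ^ 65 = 54
byte 5: (46 ^ db) ^ 72 = 9d ^ 72 = ef

ac bf 6a fc 54 ef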